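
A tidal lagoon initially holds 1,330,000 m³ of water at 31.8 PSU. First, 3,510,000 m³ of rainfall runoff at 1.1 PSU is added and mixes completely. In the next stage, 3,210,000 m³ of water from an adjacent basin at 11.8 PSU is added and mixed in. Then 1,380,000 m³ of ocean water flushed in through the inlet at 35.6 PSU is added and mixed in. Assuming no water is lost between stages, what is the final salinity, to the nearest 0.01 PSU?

Salt balance:
Initial salt = 1,330,000×31.8 = 42,294,000
After stage 1: salt = 42,294,000 + 3,510,000×1.1 = 46,155,000; volume = 4,840,000 m³; S = 9.536 PSU
After stage 2: salt = 46,155,000 + 3,210,000×11.8 = 84,033,000; volume = 8,050,000 m³; S = 10.439 PSU
After stage 3: salt = 84,033,000 + 1,380,000×35.6 = 133,161,000; volume = 9,430,000 m³
S = 133,161,000 / 9,430,000 = 14.121 PSU

14.12 PSU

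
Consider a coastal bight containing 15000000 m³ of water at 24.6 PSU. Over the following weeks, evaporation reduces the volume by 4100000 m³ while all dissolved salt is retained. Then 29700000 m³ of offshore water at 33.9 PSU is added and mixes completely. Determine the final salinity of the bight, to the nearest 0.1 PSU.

After evaporation: salt = 15,000,000×24.6 = 369,000,000; volume = 15,000,000 − 4,100,000 = 10,900,000 m³
After mixing: salt = 369,000,000 + 29,700,000×33.9 = 1,375,830,000; volume = 10,900,000 + 29,700,000 = 40,600,000 m³
S = 1,375,830,000 / 40,600,000 = 33.8874 PSU

33.9 PSU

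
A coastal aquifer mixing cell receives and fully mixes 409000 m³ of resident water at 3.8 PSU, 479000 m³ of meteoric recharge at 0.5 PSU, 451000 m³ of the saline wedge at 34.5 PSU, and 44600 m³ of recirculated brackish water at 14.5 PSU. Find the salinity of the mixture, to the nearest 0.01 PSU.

13.01 PSU

Weighted by volume,
salt = 409,000×3.8 + 479,000×0.5 + 451,000×34.5 + 44,600×14.5 = 1,554,200 + 239,500 + 15,559,500 + 646,700 = 17,999,900
volume = 409,000 + 479,000 + 451,000 + 44,600 = 1,383,600 m³
S = 17,999,900 / 1,383,600 = 13.0095 PSU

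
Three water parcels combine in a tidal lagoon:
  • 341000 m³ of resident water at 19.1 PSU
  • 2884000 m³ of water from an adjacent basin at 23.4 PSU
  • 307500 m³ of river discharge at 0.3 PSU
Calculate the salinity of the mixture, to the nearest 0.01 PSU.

20.97 PSU

Mass of salt is conserved:
salt = 341,000×19.1 + 2,884,000×23.4 + 307,500×0.3 = 6,513,100 + 67,485,600 + 92,250 = 74,090,950
volume = 341,000 + 2,884,000 + 307,500 = 3,532,500 m³
S = 74,090,950 / 3,532,500 = 20.9741 PSU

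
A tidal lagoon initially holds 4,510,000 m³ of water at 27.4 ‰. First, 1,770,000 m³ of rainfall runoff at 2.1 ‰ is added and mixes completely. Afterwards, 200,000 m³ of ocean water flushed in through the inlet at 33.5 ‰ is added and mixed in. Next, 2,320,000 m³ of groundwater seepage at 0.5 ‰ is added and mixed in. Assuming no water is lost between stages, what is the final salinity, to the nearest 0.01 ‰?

Salt balance:
Initial salt = 4,510,000×27.4 = 123,574,000
After stage 1: salt = 123,574,000 + 1,770,000×2.1 = 127,291,000; volume = 6,280,000 m³; S = 20.269 ‰
After stage 2: salt = 127,291,000 + 200,000×33.5 = 133,991,000; volume = 6,480,000 m³; S = 20.678 ‰
After stage 3: salt = 133,991,000 + 2,320,000×0.5 = 135,151,000; volume = 8,800,000 m³
S = 135,151,000 / 8,800,000 = 15.3581 ‰

15.36 ‰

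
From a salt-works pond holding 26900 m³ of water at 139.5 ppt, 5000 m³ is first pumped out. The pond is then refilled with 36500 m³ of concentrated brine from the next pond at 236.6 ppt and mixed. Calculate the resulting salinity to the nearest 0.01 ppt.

200.19 ppt

Remaining after removal: 21,900 m³ at 139.5 ppt (salt = 3,055,050)
After addition: salt = 3,055,050 + 36,500×236.6 = 11,690,950; volume = 58,400 m³
S = 11,690,950 / 58,400 = 200.1875 ppt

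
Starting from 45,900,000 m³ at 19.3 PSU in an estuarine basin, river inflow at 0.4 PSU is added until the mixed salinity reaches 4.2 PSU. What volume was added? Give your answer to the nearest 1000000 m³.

Salt balance: 45,900,000×19.3 + V×0.4 = (45,900,000+V)×4.2
885,870,000 + 0.4V = 192,780,000 + 4.2V
693,090,000 = 3.8V
V = 182,392,105.26 m³

182000000 m³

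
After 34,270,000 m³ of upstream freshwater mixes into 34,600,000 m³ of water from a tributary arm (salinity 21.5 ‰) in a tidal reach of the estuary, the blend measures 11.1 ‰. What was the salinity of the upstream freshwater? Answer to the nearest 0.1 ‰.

Salt balance: 34,600,000×21.5 + 34,270,000×S = 68,870,000×11.1
743,900,000 + 34,270,000·S = 764,457,000
S = (764,457,000 − 743,900,000) / 34,270,000 = 0.5999 ‰

0.6 ‰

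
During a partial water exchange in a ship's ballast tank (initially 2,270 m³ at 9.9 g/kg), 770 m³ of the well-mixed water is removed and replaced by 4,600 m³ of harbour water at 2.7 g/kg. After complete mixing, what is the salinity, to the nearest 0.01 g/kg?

4.47 g/kg

Remaining after removal: 1,500 m³ at 9.9 g/kg (salt = 14,850)
After addition: salt = 14,850 + 4,600×2.7 = 27,270; volume = 6,100 m³
S = 27,270 / 6,100 = 4.4705 g/kg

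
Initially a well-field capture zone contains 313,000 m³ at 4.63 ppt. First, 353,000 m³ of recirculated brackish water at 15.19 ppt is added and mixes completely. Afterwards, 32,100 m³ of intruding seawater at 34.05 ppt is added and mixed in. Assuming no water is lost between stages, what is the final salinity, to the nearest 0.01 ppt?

By conservation of dissolved salt,
Initial salt = 313,000×4.63 = 1,449,190
After stage 1: salt = 1,449,190 + 353,000×15.19 = 6,811,260; volume = 666,000 m³; S = 10.227 ppt
After stage 2: salt = 6,811,260 + 32,100×34.05 = 7,904,265; volume = 698,100 m³
S = 7,904,265 / 698,100 = 11.3225 ppt

11.32 ppt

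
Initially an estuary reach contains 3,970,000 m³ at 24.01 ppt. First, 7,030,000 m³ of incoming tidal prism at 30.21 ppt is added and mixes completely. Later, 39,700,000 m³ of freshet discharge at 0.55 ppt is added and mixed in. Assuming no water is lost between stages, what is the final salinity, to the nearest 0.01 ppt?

Salt balance:
Initial salt = 3,970,000×24.01 = 95,319,700
After stage 1: salt = 95,319,700 + 7,030,000×30.21 = 307,696,000; volume = 11,000,000 m³; S = 27.972 ppt
After stage 2: salt = 307,696,000 + 39,700,000×0.55 = 329,531,000; volume = 50,700,000 m³
S = 329,531,000 / 50,700,000 = 6.4996 ppt

6.50 ppt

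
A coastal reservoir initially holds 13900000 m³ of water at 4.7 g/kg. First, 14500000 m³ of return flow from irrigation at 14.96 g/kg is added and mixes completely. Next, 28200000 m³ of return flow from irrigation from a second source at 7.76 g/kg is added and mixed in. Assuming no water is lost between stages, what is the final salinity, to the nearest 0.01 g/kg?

Salt balance:
Initial salt = 13,900,000×4.7 = 65,330,000
After stage 1: salt = 65,330,000 + 14,500,000×14.96 = 282,250,000; volume = 28,400,000 m³; S = 9.938 g/kg
After stage 2: salt = 282,250,000 + 28,200,000×7.76 = 501,082,000; volume = 56,600,000 m³
S = 501,082,000 / 56,600,000 = 8.853 g/kg

8.85 g/kg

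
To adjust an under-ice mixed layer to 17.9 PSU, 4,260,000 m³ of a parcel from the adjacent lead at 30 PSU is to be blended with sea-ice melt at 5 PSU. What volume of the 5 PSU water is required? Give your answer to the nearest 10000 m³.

Salt balance: 4,260,000×30 + V×5 = (4,260,000+V)×17.9
127,800,000 + 5V = 76,254,000 + 17.9V
51,546,000 = 12.9V
V = 3,995,813.95 m³

4000000 m³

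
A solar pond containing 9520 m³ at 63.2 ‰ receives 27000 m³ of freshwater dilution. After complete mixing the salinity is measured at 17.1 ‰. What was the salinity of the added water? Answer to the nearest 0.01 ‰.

0.85 ‰

Salt balance: 9,520×63.2 + 27,000×S = 36,520×17.1
601,664 + 27,000·S = 624,492
S = (624,492 − 601,664) / 27,000 = 0.8455 ‰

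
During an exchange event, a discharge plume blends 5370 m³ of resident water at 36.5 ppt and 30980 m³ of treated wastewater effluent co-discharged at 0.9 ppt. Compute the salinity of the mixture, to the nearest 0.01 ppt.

By conservation of dissolved salt,
salt = 5,370×36.5 + 30,980×0.9 = 196,005 + 27,882 = 223,887
volume = 5,370 + 30,980 = 36,350 m³
S = 223,887 / 36,350 = 6.1592 ppt

6.16 ppt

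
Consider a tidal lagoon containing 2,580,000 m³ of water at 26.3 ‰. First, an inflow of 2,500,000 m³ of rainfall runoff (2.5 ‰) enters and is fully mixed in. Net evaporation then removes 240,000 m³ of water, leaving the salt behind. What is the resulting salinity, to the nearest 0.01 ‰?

After mixing: salt = 2,580,000×26.3 + 2,500,000×2.5 = 74,104,000; volume = 5,080,000 m³
After evaporation: salt unchanged = 74,104,000; volume = 5,080,000 − 240,000 = 4,840,000 m³
S = 74,104,000 / 4,840,000 = 15.3107 ‰

15.31 ‰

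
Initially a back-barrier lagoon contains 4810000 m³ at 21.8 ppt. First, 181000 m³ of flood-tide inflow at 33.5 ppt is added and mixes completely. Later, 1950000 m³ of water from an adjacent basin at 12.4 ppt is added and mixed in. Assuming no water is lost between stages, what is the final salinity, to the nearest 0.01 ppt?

Total salt / total volume:
Initial salt = 4,810,000×21.8 = 104,858,000
After stage 1: salt = 104,858,000 + 181,000×33.5 = 110,921,500; volume = 4,991,000 m³; S = 22.224 ppt
After stage 2: salt = 110,921,500 + 1,950,000×12.4 = 135,101,500; volume = 6,941,000 m³
S = 135,101,500 / 6,941,000 = 19.4643 ppt

19.46 ppt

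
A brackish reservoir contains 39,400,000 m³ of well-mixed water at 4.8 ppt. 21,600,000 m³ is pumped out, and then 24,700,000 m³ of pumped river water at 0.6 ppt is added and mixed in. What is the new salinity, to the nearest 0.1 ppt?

2.4 ppt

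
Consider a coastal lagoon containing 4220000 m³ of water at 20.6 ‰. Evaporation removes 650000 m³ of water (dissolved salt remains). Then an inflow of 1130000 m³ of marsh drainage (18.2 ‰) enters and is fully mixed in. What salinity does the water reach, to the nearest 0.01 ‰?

After evaporation: salt = 4,220,000×20.6 = 86,932,000; volume = 4,220,000 − 650,000 = 3,570,000 m³
After mixing: salt = 86,932,000 + 1,130,000×18.2 = 107,498,000; volume = 3,570,000 + 1,130,000 = 4,700,000 m³
S = 107,498,000 / 4,700,000 = 22.8719 ‰

22.87 ‰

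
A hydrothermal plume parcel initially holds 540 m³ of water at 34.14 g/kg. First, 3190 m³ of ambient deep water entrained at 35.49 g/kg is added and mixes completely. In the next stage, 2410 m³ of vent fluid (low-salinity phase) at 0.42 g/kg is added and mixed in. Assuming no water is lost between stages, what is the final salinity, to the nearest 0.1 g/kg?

21.6 g/kg

Total salt / total volume:
Initial salt = 540×34.14 = 18,435.6
After stage 1: salt = 18,435.6 + 3,190×35.49 = 131,648.7; volume = 3,730 m³; S = 35.295 g/kg
After stage 2: salt = 131,648.7 + 2,410×0.42 = 132,660.9; volume = 6,140 m³
S = 132,660.9 / 6,140 = 21.606 g/kg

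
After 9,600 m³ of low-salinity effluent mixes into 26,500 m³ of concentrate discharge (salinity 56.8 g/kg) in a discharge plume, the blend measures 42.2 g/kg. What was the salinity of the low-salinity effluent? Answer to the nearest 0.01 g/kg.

1.90 g/kg

Salt balance: 26,500×56.8 + 9,600×S = 36,100×42.2
1,505,200 + 9,600·S = 1,523,420
S = (1,523,420 − 1,505,200) / 9,600 = 1.8979 g/kg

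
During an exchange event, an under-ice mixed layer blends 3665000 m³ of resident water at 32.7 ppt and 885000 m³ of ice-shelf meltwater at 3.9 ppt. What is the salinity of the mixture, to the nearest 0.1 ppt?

27.1 ppt

By conservation of dissolved salt,
salt = 3,665,000×32.7 + 885,000×3.9 = 119,845,500 + 3,451,500 = 123,297,000
volume = 3,665,000 + 885,000 = 4,550,000 m³
S = 123,297,000 / 4,550,000 = 27.098 ppt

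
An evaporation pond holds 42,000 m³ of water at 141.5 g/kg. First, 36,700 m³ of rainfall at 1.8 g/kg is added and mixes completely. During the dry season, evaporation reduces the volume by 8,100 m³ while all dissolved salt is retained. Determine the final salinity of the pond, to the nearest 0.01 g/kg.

85.11 g/kg

After mixing: salt = 42,000×141.5 + 36,700×1.8 = 6,009,060; volume = 78,700 m³
After evaporation: salt unchanged = 6,009,060; volume = 78,700 − 8,100 = 70,600 m³
S = 6,009,060 / 70,600 = 85.1142 g/kg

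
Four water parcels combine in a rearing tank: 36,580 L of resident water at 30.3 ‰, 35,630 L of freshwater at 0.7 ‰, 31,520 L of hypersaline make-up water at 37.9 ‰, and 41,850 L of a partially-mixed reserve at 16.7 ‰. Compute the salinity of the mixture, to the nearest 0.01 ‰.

20.79 ‰

Mass of salt is conserved:
salt = 36,580×30.3 + 35,630×0.7 + 31,520×37.9 + 41,850×16.7 = 1,108,374 + 24,941 + 1,194,608 + 698,895 = 3,026,818
volume = 36,580 + 35,630 + 31,520 + 41,850 = 145,580 L
S = 3,026,818 / 145,580 = 20.7914 ‰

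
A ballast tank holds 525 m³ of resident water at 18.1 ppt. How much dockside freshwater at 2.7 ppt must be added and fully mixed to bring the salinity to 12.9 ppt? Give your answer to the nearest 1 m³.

Salt balance: 525×18.1 + V×2.7 = (525+V)×12.9
9,502.5 + 2.7V = 6,772.5 + 12.9V
2,730 = 10.2V
V = 267.65 m³

268 m³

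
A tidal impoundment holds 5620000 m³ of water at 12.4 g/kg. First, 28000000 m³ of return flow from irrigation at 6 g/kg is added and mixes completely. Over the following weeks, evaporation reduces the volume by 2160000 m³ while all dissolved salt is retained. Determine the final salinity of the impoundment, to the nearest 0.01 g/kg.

After mixing: salt = 5,620,000×12.4 + 28,000,000×6 = 237,688,000; volume = 33,620,000 m³
After evaporation: salt unchanged = 237,688,000; volume = 33,620,000 − 2,160,000 = 31,460,000 m³
S = 237,688,000 / 31,460,000 = 7.5552 g/kg

7.56 g/kg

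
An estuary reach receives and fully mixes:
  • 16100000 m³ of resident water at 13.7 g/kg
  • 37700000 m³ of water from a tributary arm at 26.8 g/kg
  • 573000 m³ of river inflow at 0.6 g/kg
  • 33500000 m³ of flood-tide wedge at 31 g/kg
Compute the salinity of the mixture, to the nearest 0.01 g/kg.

25.83 g/kg

Total salt / total volume:
salt = 16,100,000×13.7 + 37,700,000×26.8 + 573,000×0.6 + 33,500,000×31 = 220,570,000 + 1,010,360,000 + 343,800 + 1,038,500,000 = 2,269,773,800
volume = 16,100,000 + 37,700,000 + 573,000 + 33,500,000 = 87,873,000 m³
S = 2,269,773,800 / 87,873,000 = 25.8302 g/kg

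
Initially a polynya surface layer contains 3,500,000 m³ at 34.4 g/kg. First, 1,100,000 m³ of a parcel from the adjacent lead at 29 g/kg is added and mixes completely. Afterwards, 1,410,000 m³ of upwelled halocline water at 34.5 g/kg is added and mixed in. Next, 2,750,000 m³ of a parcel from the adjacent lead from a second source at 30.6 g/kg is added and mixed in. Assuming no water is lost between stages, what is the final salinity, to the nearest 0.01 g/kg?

Total salt / total volume:
Initial salt = 3,500,000×34.4 = 120,400,000
After stage 1: salt = 120,400,000 + 1,100,000×29 = 152,300,000; volume = 4,600,000 m³; S = 33.109 g/kg
After stage 2: salt = 152,300,000 + 1,410,000×34.5 = 200,945,000; volume = 6,010,000 m³; S = 33.435 g/kg
After stage 3: salt = 200,945,000 + 2,750,000×30.6 = 285,095,000; volume = 8,760,000 m³
S = 285,095,000 / 8,760,000 = 32.5451 g/kg

32.55 g/kg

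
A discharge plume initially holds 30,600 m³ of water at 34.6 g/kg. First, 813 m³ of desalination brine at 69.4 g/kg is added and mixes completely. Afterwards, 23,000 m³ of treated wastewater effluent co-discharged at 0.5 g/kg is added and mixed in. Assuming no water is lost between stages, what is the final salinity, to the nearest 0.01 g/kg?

Total salt / total volume:
Initial salt = 30,600×34.6 = 1,058,760
After stage 1: salt = 1,058,760 + 813×69.4 = 1,115,182.2; volume = 31,413 m³; S = 35.501 g/kg
After stage 2: salt = 1,115,182.2 + 23,000×0.5 = 1,126,682.2; volume = 54,413 m³
S = 1,126,682.2 / 54,413 = 20.7061 g/kg

20.71 g/kg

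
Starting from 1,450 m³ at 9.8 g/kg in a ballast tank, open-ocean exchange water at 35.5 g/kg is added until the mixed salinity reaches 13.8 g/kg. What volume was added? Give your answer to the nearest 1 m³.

267 m³

Salt balance: 1,450×9.8 + V×35.5 = (1,450+V)×13.8
14,210 + 35.5V = 20,010 + 13.8V
5,800 = 21.7V
V = 267.28 m³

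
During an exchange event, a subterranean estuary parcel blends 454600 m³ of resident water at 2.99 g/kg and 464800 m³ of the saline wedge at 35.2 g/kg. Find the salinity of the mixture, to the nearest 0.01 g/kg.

Weighted by volume,
salt = 454,600×2.99 + 464,800×35.2 = 1,359,254 + 16,360,960 = 17,720,214
volume = 454,600 + 464,800 = 919,400 m³
S = 17,720,214 / 919,400 = 19.2737 g/kg

19.27 g/kg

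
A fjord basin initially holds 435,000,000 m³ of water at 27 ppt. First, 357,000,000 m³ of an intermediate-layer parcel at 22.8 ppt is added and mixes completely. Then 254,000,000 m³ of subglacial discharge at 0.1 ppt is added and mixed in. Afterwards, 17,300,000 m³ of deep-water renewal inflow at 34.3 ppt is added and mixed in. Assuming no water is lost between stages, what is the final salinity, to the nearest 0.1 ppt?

19.3 ppt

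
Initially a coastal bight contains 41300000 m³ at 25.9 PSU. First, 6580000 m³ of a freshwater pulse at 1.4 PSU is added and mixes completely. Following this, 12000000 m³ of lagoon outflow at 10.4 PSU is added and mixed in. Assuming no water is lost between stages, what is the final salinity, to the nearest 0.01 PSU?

Conserving salt mass:
Initial salt = 41,300,000×25.9 = 1,069,670,000
After stage 1: salt = 1,069,670,000 + 6,580,000×1.4 = 1,078,882,000; volume = 47,880,000 m³; S = 22.533 PSU
After stage 2: salt = 1,078,882,000 + 12,000,000×10.4 = 1,203,682,000; volume = 59,880,000 m³
S = 1,203,682,000 / 59,880,000 = 20.1016 PSU

20.10 PSU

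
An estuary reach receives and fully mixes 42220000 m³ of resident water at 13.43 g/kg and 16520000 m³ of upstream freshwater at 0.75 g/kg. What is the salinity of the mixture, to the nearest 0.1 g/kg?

9.9 g/kg

Weighted by volume,
salt = 42,220,000×13.43 + 16,520,000×0.75 = 567,014,600 + 12,390,000 = 579,404,600
volume = 42,220,000 + 16,520,000 = 58,740,000 m³
S = 579,404,600 / 58,740,000 = 9.864 g/kg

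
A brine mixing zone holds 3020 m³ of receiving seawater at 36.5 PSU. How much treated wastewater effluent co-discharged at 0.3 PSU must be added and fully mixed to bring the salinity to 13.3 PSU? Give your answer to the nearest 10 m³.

Salt balance: 3,020×36.5 + V×0.3 = (3,020+V)×13.3
110,230 + 0.3V = 40,166 + 13.3V
70,064 = 13V
V = 5,389.54 m³

5390 m³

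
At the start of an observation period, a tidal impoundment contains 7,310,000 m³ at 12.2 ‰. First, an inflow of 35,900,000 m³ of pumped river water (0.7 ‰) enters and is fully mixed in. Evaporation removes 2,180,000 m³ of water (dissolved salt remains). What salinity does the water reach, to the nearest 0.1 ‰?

2.8 ‰

After mixing: salt = 7,310,000×12.2 + 35,900,000×0.7 = 114,312,000; volume = 43,210,000 m³
After evaporation: salt unchanged = 114,312,000; volume = 43,210,000 − 2,180,000 = 41,030,000 m³
S = 114,312,000 / 41,030,000 = 2.7861 ‰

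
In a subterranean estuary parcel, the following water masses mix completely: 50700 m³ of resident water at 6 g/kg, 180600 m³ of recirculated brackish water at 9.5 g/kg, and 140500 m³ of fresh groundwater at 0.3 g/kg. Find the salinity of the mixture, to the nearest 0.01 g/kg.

Total salt / total volume:
salt = 50,700×6 + 180,600×9.5 + 140,500×0.3 = 304,200 + 1,715,700 + 42,150 = 2,062,050
volume = 50,700 + 180,600 + 140,500 = 371,800 m³
S = 2,062,050 / 371,800 = 5.5461 g/kg

5.55 g/kg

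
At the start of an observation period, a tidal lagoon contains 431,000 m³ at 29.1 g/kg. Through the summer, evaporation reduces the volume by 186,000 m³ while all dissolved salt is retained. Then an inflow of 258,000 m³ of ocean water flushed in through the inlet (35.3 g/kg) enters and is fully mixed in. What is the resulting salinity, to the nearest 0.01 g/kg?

After evaporation: salt = 431,000×29.1 = 12,542,100; volume = 431,000 − 186,000 = 245,000 m³
After mixing: salt = 12,542,100 + 258,000×35.3 = 21,649,500; volume = 245,000 + 258,000 = 503,000 m³
S = 21,649,500 / 503,000 = 43.0408 g/kg

43.04 g/kg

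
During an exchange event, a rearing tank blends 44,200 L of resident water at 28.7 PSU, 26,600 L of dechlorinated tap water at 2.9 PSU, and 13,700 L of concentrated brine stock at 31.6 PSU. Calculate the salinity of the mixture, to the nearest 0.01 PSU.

Weighted by volume,
salt = 44,200×28.7 + 26,600×2.9 + 13,700×31.6 = 1,268,540 + 77,140 + 432,920 = 1,778,600
volume = 44,200 + 26,600 + 13,700 = 84,500 L
S = 1,778,600 / 84,500 = 21.0485 PSU

21.05 PSU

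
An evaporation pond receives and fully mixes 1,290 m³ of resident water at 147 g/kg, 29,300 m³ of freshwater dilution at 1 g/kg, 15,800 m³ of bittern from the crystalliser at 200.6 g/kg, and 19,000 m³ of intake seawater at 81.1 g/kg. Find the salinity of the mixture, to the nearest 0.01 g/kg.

75.38 g/kg

Total salt / total volume:
salt = 1,290×147 + 29,300×1 + 15,800×200.6 + 19,000×81.1 = 189,630 + 29,300 + 3,169,480 + 1,540,900 = 4,929,310
volume = 1,290 + 29,300 + 15,800 + 19,000 = 65,390 m³
S = 4,929,310 / 65,390 = 75.3832 g/kg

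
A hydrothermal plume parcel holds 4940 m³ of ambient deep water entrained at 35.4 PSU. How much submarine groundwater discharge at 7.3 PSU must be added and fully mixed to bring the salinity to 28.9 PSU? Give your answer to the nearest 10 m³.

Salt balance: 4,940×35.4 + V×7.3 = (4,940+V)×28.9
174,876 + 7.3V = 142,766 + 28.9V
32,110 = 21.6V
V = 1,486.57 m³

1490 m³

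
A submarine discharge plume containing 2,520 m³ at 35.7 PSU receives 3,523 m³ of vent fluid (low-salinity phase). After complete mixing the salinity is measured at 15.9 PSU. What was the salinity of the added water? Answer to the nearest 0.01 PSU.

1.74 PSU

Salt balance: 2,520×35.7 + 3,523×S = 6,043×15.9
89,964 + 3,523·S = 96,083.7
S = (96,083.7 − 89,964) / 3,523 = 1.7371 PSU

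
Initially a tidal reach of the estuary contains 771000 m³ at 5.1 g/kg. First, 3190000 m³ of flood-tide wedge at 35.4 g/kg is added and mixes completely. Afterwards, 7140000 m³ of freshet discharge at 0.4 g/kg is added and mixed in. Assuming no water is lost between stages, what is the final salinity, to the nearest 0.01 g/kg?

10.78 g/kg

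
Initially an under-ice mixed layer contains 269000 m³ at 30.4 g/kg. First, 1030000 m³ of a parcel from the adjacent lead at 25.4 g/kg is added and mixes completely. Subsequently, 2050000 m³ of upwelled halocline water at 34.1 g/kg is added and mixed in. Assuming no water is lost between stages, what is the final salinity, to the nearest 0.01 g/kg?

Total salt / total volume:
Initial salt = 269,000×30.4 = 8,177,600
After stage 1: salt = 8,177,600 + 1,030,000×25.4 = 34,339,600; volume = 1,299,000 m³; S = 26.435 g/kg
After stage 2: salt = 34,339,600 + 2,050,000×34.1 = 104,244,600; volume = 3,349,000 m³
S = 104,244,600 / 3,349,000 = 31.1271 g/kg

31.13 g/kg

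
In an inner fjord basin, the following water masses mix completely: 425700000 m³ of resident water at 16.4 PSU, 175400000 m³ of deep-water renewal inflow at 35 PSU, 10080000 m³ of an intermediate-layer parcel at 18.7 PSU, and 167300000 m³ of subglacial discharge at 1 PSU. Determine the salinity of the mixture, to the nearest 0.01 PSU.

Mass of salt is conserved:
salt = 425,700,000×16.4 + 175,400,000×35 + 10,080,000×18.7 + 167,300,000×1 = 6,981,480,000 + 6,139,000,000 + 188,496,000 + 167,300,000 = 13,476,276,000
volume = 425,700,000 + 175,400,000 + 10,080,000 + 167,300,000 = 778,480,000 m³
S = 13,476,276,000 / 778,480,000 = 17.311 PSU

17.31 PSU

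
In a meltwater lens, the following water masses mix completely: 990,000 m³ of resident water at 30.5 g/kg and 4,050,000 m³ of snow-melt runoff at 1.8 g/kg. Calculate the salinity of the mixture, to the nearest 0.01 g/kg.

Salt balance:
salt = 990,000×30.5 + 4,050,000×1.8 = 30,195,000 + 7,290,000 = 37,485,000
volume = 990,000 + 4,050,000 = 5,040,000 m³
S = 37,485,000 / 5,040,000 = 7.4375 g/kg

7.44 g/kg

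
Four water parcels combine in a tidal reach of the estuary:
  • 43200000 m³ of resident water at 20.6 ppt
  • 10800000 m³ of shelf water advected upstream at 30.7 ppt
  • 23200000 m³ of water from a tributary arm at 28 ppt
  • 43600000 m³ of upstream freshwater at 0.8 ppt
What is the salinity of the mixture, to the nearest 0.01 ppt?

15.78 ppt

Conserving salt mass:
salt = 43,200,000×20.6 + 10,800,000×30.7 + 23,200,000×28 + 43,600,000×0.8 = 889,920,000 + 331,560,000 + 649,600,000 + 34,880,000 = 1,905,960,000
volume = 43,200,000 + 10,800,000 + 23,200,000 + 43,600,000 = 120,800,000 m³
S = 1,905,960,000 / 120,800,000 = 15.7778 ppt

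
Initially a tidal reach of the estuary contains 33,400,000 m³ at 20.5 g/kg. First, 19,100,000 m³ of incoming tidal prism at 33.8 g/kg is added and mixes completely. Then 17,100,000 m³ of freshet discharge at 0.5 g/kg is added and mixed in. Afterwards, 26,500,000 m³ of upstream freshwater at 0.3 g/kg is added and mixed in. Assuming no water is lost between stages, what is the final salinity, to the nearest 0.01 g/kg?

14.01 g/kg

Salt balance:
Initial salt = 33,400,000×20.5 = 684,700,000
After stage 1: salt = 684,700,000 + 19,100,000×33.8 = 1,330,280,000; volume = 52,500,000 m³; S = 25.339 g/kg
After stage 2: salt = 1,330,280,000 + 17,100,000×0.5 = 1,338,830,000; volume = 69,600,000 m³; S = 19.236 g/kg
After stage 3: salt = 1,338,830,000 + 26,500,000×0.3 = 1,346,780,000; volume = 96,100,000 m³
S = 1,346,780,000 / 96,100,000 = 14.0144 g/kg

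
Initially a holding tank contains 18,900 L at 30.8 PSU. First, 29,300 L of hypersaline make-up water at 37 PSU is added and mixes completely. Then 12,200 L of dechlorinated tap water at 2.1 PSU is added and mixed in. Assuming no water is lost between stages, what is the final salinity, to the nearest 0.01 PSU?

Weighted by volume,
Initial salt = 18,900×30.8 = 582,120
After stage 1: salt = 582,120 + 29,300×37 = 1,666,220; volume = 48,200 L; S = 34.569 PSU
After stage 2: salt = 1,666,220 + 12,200×2.1 = 1,691,840; volume = 60,400 L
S = 1,691,840 / 60,400 = 28.0106 PSU

28.01 PSU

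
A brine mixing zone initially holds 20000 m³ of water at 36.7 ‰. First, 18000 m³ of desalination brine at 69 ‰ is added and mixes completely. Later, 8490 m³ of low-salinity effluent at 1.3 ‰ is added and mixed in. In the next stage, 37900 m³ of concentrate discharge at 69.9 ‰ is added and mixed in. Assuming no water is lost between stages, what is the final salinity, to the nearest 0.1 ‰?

54.9 ‰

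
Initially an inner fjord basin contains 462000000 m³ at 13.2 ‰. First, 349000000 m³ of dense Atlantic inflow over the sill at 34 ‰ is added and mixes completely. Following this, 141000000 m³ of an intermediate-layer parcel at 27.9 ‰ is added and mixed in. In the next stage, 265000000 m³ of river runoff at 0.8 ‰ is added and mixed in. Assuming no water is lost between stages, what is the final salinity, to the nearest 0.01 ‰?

18.17 ‰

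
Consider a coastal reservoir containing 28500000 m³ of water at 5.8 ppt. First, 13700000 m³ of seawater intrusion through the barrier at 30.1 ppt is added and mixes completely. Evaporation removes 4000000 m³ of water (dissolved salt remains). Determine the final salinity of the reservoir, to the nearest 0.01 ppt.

After mixing: salt = 28,500,000×5.8 + 13,700,000×30.1 = 577,670,000; volume = 42,200,000 m³
After evaporation: salt unchanged = 577,670,000; volume = 42,200,000 − 4,000,000 = 38,200,000 m³
S = 577,670,000 / 38,200,000 = 15.1223 ppt

15.12 ppt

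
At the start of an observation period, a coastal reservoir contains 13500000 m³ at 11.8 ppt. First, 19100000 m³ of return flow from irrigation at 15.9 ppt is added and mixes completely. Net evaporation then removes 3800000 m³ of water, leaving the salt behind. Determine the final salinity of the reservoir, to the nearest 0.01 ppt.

After mixing: salt = 13,500,000×11.8 + 19,100,000×15.9 = 462,990,000; volume = 32,600,000 m³
After evaporation: salt unchanged = 462,990,000; volume = 32,600,000 − 3,800,000 = 28,800,000 m³
S = 462,990,000 / 28,800,000 = 16.076 ppt

16.08 ppt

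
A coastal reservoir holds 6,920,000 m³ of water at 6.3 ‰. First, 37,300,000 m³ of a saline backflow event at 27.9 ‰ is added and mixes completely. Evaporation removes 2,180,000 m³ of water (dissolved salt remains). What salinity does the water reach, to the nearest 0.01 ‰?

After mixing: salt = 6,920,000×6.3 + 37,300,000×27.9 = 1,084,266,000; volume = 44,220,000 m³
After evaporation: salt unchanged = 1,084,266,000; volume = 44,220,000 − 2,180,000 = 42,040,000 m³
S = 1,084,266,000 / 42,040,000 = 25.7913 ‰

25.79 ‰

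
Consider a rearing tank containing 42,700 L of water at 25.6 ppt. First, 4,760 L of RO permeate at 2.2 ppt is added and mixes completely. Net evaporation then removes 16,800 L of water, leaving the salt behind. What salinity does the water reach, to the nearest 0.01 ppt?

35.99 ppt

After mixing: salt = 42,700×25.6 + 4,760×2.2 = 1,103,592; volume = 47,460 L
After evaporation: salt unchanged = 1,103,592; volume = 47,460 − 16,800 = 30,660 L
S = 1,103,592 / 30,660 = 35.9945 ppt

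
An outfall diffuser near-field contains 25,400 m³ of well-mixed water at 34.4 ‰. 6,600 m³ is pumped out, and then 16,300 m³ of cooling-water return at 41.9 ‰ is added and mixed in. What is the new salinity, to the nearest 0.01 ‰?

37.88 ‰

Remaining after removal: 18,800 m³ at 34.4 ‰ (salt = 646,720)
After addition: salt = 646,720 + 16,300×41.9 = 1,329,690; volume = 35,100 m³
S = 1,329,690 / 35,100 = 37.8829 ‰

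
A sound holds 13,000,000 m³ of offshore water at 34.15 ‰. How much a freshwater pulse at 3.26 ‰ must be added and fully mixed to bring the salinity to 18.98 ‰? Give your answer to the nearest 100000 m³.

12500000 m³

Salt balance: 13,000,000×34.15 + V×3.26 = (13,000,000+V)×18.98
443,950,000 + 3.26V = 246,740,000 + 18.98V
197,210,000 = 15.72V
V = 12,545,165.39 m³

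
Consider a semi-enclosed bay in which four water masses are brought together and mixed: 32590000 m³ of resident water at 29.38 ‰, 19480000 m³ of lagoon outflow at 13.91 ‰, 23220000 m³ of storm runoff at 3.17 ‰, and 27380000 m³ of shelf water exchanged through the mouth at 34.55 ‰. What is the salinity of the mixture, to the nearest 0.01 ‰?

21.90 ‰

By conservation of dissolved salt,
salt = 32,590,000×29.38 + 19,480,000×13.91 + 23,220,000×3.17 + 27,380,000×34.55 = 957,494,200 + 270,966,800 + 73,607,400 + 945,979,000 = 2,248,047,400
volume = 32,590,000 + 19,480,000 + 23,220,000 + 27,380,000 = 102,670,000 m³
S = 2,248,047,400 / 102,670,000 = 21.8959 ‰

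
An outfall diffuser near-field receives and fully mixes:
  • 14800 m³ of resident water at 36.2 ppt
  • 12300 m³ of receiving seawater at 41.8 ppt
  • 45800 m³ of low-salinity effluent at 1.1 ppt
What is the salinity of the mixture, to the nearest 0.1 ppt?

Salt balance:
salt = 14,800×36.2 + 12,300×41.8 + 45,800×1.1 = 535,760 + 514,140 + 50,380 = 1,100,280
volume = 14,800 + 12,300 + 45,800 = 72,900 m³
S = 1,100,280 / 72,900 = 15.093 ppt

15.1 ppt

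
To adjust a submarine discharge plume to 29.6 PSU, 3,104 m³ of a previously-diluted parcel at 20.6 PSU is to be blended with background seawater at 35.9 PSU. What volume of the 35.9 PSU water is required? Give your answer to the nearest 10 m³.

4430 m³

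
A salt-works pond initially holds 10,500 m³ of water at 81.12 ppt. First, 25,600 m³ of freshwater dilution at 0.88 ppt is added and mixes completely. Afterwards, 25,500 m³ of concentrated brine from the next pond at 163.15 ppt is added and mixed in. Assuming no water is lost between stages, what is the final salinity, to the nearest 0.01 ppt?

Conserving salt mass:
Initial salt = 10,500×81.12 = 851,760
After stage 1: salt = 851,760 + 25,600×0.88 = 874,288; volume = 36,100 m³; S = 24.219 ppt
After stage 2: salt = 874,288 + 25,500×163.15 = 5,034,613; volume = 61,600 m³
S = 5,034,613 / 61,600 = 81.7307 ppt

81.73 ppt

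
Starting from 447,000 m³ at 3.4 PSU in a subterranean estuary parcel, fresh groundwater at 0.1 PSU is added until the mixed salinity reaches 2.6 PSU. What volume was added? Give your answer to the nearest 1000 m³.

143000 m³

Salt balance: 447,000×3.4 + V×0.1 = (447,000+V)×2.6
1,519,800 + 0.1V = 1,162,200 + 2.6V
357,600 = 2.5V
V = 143,040 m³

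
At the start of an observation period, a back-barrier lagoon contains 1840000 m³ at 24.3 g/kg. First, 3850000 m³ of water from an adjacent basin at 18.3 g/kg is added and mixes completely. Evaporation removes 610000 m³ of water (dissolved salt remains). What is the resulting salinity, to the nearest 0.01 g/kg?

After mixing: salt = 1,840,000×24.3 + 3,850,000×18.3 = 115,167,000; volume = 5,690,000 m³
After evaporation: salt unchanged = 115,167,000; volume = 5,690,000 − 610,000 = 5,080,000 m³
S = 115,167,000 / 5,080,000 = 22.6707 g/kg

22.67 g/kg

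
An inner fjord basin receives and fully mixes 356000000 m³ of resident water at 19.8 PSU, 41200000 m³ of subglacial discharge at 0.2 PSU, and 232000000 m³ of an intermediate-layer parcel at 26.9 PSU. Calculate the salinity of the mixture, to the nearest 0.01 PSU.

21.13 PSU

Salt balance:
salt = 356,000,000×19.8 + 41,200,000×0.2 + 232,000,000×26.9 = 7,048,800,000 + 8,240,000 + 6,240,800,000 = 13,297,840,000
volume = 356,000,000 + 41,200,000 + 232,000,000 = 629,200,000 m³
S = 13,297,840,000 / 629,200,000 = 21.1345 PSU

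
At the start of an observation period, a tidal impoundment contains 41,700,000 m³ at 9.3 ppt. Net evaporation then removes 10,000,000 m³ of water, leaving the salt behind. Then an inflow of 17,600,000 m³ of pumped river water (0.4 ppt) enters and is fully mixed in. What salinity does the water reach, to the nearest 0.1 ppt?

After evaporation: salt = 41,700,000×9.3 = 387,810,000; volume = 41,700,000 − 10,000,000 = 31,700,000 m³
After mixing: salt = 387,810,000 + 17,600,000×0.4 = 394,850,000; volume = 31,700,000 + 17,600,000 = 49,300,000 m³
S = 394,850,000 / 49,300,000 = 8.0091 ppt

8.0 ppt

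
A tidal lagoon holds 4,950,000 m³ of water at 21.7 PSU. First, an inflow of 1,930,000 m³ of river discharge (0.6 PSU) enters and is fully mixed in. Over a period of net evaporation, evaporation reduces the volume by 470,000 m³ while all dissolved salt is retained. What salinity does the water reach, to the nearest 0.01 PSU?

After mixing: salt = 4,950,000×21.7 + 1,930,000×0.6 = 108,573,000; volume = 6,880,000 m³
After evaporation: salt unchanged = 108,573,000; volume = 6,880,000 − 470,000 = 6,410,000 m³
S = 108,573,000 / 6,410,000 = 16.9381 PSU

16.94 PSU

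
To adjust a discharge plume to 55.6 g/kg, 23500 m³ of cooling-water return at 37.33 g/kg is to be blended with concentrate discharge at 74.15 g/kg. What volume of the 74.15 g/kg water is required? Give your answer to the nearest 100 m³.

Salt balance: 23,500×37.33 + V×74.15 = (23,500+V)×55.6
877,255 + 74.15V = 1,306,600 + 55.6V
429,345 = 18.55V
V = 23,145.28 m³

23100 m³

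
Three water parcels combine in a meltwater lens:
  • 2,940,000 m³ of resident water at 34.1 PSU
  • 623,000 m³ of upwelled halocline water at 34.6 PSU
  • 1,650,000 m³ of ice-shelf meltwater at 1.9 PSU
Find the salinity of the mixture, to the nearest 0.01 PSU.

By conservation of dissolved salt,
salt = 2,940,000×34.1 + 623,000×34.6 + 1,650,000×1.9 = 100,254,000 + 21,555,800 + 3,135,000 = 124,944,800
volume = 2,940,000 + 623,000 + 1,650,000 = 5,213,000 m³
S = 124,944,800 / 5,213,000 = 23.9679 PSU

23.97 PSU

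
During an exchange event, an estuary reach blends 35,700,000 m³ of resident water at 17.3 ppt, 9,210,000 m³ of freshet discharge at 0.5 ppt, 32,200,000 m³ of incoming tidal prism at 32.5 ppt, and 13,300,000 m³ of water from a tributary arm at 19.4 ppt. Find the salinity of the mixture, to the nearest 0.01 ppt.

21.31 ppt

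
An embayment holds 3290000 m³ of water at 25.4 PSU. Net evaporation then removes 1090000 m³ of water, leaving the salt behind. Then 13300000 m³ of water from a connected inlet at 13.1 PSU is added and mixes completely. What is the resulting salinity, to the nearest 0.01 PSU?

After evaporation: salt = 3,290,000×25.4 = 83,566,000; volume = 3,290,000 − 1,090,000 = 2,200,000 m³
After mixing: salt = 83,566,000 + 13,300,000×13.1 = 257,796,000; volume = 2,200,000 + 13,300,000 = 15,500,000 m³
S = 257,796,000 / 15,500,000 = 16.632 PSU

16.63 PSU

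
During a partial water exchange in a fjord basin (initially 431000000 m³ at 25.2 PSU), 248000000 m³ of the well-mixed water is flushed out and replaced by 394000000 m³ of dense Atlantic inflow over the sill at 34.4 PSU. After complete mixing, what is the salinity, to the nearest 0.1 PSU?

Remaining after removal: 183,000,000 m³ at 25.2 PSU (salt = 4,611,600,000)
After addition: salt = 4,611,600,000 + 394,000,000×34.4 = 18,165,200,000; volume = 577,000,000 m³
S = 18,165,200,000 / 577,000,000 = 31.4821 PSU

31.5 PSU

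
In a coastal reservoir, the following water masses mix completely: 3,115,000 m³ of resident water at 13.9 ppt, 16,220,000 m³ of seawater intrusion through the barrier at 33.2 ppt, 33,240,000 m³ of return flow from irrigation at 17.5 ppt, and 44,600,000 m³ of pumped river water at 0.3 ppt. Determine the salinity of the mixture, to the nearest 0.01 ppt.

12.11 ppt

Salt balance:
salt = 3,115,000×13.9 + 16,220,000×33.2 + 33,240,000×17.5 + 44,600,000×0.3 = 43,298,500 + 538,504,000 + 581,700,000 + 13,380,000 = 1,176,882,500
volume = 3,115,000 + 16,220,000 + 33,240,000 + 44,600,000 = 97,175,000 m³
S = 1,176,882,500 / 97,175,000 = 12.111 ppt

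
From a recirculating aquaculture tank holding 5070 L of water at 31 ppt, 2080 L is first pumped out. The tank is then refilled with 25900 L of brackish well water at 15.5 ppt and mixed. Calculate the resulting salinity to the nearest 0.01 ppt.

Remaining after removal: 2,990 L at 31 ppt (salt = 92,690)
After addition: salt = 92,690 + 25,900×15.5 = 494,140; volume = 28,890 L
S = 494,140 / 28,890 = 17.1042 ppt

17.10 ppt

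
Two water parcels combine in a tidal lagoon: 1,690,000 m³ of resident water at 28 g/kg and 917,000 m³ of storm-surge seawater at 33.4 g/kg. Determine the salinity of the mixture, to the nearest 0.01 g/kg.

29.90 g/kg

By conservation of dissolved salt,
salt = 1,690,000×28 + 917,000×33.4 = 47,320,000 + 30,627,800 = 77,947,800
volume = 1,690,000 + 917,000 = 2,607,000 m³
S = 77,947,800 / 2,607,000 = 29.8994 g/kg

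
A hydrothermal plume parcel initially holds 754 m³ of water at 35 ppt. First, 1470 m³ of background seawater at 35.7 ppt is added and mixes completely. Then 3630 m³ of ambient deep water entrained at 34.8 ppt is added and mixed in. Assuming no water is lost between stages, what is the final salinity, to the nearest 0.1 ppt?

Mass of salt is conserved:
Initial salt = 754×35 = 26,390
After stage 1: salt = 26,390 + 1,470×35.7 = 78,869; volume = 2,224 m³; S = 35.463 ppt
After stage 2: salt = 78,869 + 3,630×34.8 = 205,193; volume = 5,854 m³
S = 205,193 / 5,854 = 35.0518 ppt

35.1 ppt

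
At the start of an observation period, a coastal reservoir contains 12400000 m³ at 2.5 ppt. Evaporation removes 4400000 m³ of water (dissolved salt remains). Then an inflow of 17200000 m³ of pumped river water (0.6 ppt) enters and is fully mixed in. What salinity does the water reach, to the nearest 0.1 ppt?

1.6 ppt

After evaporation: salt = 12,400,000×2.5 = 31,000,000; volume = 12,400,000 − 4,400,000 = 8,000,000 m³
After mixing: salt = 31,000,000 + 17,200,000×0.6 = 41,320,000; volume = 8,000,000 + 17,200,000 = 25,200,000 m³
S = 41,320,000 / 25,200,000 = 1.6397 ppt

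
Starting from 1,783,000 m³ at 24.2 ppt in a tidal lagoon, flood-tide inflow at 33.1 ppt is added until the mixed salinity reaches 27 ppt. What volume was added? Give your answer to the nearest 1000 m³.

Salt balance: 1,783,000×24.2 + V×33.1 = (1,783,000+V)×27
43,148,600 + 33.1V = 48,141,000 + 27V
4,992,400 = 6.1V
V = 818,426.23 m³

818000 m³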